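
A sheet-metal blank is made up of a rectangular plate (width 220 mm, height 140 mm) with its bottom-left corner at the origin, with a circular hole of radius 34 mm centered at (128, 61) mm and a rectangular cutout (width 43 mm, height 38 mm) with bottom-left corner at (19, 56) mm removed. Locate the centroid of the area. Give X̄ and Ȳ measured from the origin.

Part | A | x̄ᵢ | ȳᵢ | A·x̄ᵢ | A·ȳᵢ
plate | 30800.00 | 110.00 | 70.00 | 3388000.00 | 2156000.00
hole 1 | -3631.68 | 128.00 | 61.00 | -464855.18 | -221532.55
hole 2 | -1634.00 | 40.50 | 75.00 | -66177.00 | -122550.00
Σ | 25534.32 |  |  | 2856967.82 | 1811917.45
X̄ = 2856967.82 / 25534.32 = 111.89 mm
Ȳ = 1811917.45 / 25534.32 = 70.96 mm

X̄ = 111.89 mm, Ȳ = 70.96 mm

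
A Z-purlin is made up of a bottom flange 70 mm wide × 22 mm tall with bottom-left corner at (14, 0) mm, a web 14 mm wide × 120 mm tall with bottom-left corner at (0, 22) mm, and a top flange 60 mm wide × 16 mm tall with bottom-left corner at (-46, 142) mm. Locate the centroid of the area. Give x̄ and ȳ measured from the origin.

bottom flange: A = 70 × 22 = 1540.00, centroid at (49.00, 11.00).
web: A = 14 × 120 = 1680.00, centroid at (7.00, 82.00).
top flange: A = 60 × 16 = 960.00, centroid at (-16.00, 150.00).
ΣA = 4180.00 mm², ΣAx̄ = 71860.00 mm³, ΣAȳ = 298700.00 mm³.
x̄ = 71860.00/4180.00 = 17.19 mm; ȳ = 298700.00/4180.00 = 71.46 mm.

x̄ = 17.19 mm, ȳ = 71.46 mm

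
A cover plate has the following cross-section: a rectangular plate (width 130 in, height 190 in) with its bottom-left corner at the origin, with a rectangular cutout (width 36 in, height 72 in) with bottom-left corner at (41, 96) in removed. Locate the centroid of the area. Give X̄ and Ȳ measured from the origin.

X̄ = 65.70 in, Ȳ = 90.66 in

plate: A = 130 × 190 = 24700.00, centroid at (65.00, 95.00).
hole: A = −(36 × 72) = -2592.00, centroid at (59.00, 132.00).
ΣA = 22108.00 in²
ΣAX̄ = (24700.00)(65.00) + (-2592.00)(59.00) = 1452572.00 in³
ΣAȲ = (24700.00)(95.00) + (-2592.00)(132.00) = 2004356.00 in³
X̄ = 1452572.00 / 22108.00 = 65.70 in
Ȳ = 2004356.00 / 22108.00 = 90.66 in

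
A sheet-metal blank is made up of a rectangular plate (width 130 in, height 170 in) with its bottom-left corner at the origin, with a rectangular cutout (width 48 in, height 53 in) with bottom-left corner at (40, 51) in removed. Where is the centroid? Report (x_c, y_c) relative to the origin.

plate: A = 130 × 170 = 22100.00, centroid at (65.00, 85.00).
hole: A = −(48 × 53) = -2544.00, centroid at (64.00, 77.50).
ΣA = 19556.00 in²
ΣAx_c = (22100.00)(65.00) + (-2544.00)(64.00) = 1273684.00 in³
ΣAy_c = (22100.00)(85.00) + (-2544.00)(77.50) = 1681340.00 in³
x_c = 1273684.00 / 19556.00 = 65.13 in
y_c = 1681340.00 / 19556.00 = 85.98 in

x_c = 65.13 in, y_c = 85.98 in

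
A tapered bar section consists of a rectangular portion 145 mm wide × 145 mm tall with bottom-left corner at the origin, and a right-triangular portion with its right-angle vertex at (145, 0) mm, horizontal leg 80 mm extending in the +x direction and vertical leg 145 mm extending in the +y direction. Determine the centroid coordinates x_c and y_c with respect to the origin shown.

rectangular portion: A = 145 × 145 = 21025.00, centroid at (72.50, 72.50).
triangular portion: A = ½·80·145 = 5800.00, centroid at (171.67, 48.33).
ΣA = 26825.00 mm²
ΣAx_c = (21025.00)(72.50) + (5800.00)(171.67) = 2519979.17 mm³
ΣAy_c = (21025.00)(72.50) + (5800.00)(48.33) = 1804645.83 mm³
x_c = 2519979.17 / 26825.00 = 93.94 mm
y_c = 1804645.83 / 26825.00 = 67.27 mm

x_c = 93.94 mm, y_c = 67.27 mm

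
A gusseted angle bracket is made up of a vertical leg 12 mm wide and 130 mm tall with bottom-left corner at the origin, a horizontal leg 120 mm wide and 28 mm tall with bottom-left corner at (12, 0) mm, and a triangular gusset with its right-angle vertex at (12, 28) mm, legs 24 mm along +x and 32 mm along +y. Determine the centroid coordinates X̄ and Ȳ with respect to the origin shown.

Part | A | x̄ᵢ | ȳᵢ | A·x̄ᵢ | A·ȳᵢ
vertical leg | 1560.00 | 6.00 | 65.00 | 9360.00 | 101400.00
horizontal leg | 3360.00 | 72.00 | 14.00 | 241920.00 | 47040.00
gusset | 384.00 | 20.00 | 38.67 | 7680.00 | 14848.00
Σ | 5304.00 |  |  | 258960.00 | 163288.00
X̄ = 258960.00 / 5304.00 = 48.82 mm
Ȳ = 163288.00 / 5304.00 = 30.79 mm

X̄ = 48.82 mm, Ȳ = 30.79 mm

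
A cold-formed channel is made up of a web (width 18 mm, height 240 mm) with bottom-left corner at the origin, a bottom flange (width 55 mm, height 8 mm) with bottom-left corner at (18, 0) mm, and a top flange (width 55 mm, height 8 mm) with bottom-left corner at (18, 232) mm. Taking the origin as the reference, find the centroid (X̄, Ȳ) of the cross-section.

web: A = 18 × 240 = 4320.00, centroid at (9.00, 120.00).
bottom flange: A = 55 × 8 = 440.00, centroid at (45.50, 4.00).
top flange: A = 55 × 8 = 440.00, centroid at (45.50, 236.00).
ΣA = 5200.00 mm²
ΣAX̄ = (4320.00)(9.00) + (440.00)(45.50) + (440.00)(45.50) = 78920.00 mm³
ΣAȲ = (4320.00)(120.00) + (440.00)(4.00) + (440.00)(236.00) = 624000.00 mm³
X̄ = 78920.00 / 5200.00 = 15.18 mm
Ȳ = 624000.00 / 5200.00 = 120.00 mm

X̄ = 15.18 mm, Ȳ = 120.00 mm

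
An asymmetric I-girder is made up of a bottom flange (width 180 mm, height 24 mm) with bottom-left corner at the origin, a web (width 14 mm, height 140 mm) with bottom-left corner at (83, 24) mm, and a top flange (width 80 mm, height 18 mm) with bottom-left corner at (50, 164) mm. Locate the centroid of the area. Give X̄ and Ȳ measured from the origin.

X̄ = 90.00 mm, Ȳ = 62.85 mm

bottom flange: A = 180 × 24 = 4320.00, centroid at (90.00, 12.00).
web: A = 14 × 140 = 1960.00, centroid at (90.00, 94.00).
top flange: A = 80 × 18 = 1440.00, centroid at (90.00, 173.00).
ΣA = 7720.00 mm², ΣAX̄ = 694800.00 mm³, ΣAȲ = 485200.00 mm³.
X̄ = 694800.00/7720.00 = 90.00 mm; Ȳ = 485200.00/7720.00 = 62.85 mm.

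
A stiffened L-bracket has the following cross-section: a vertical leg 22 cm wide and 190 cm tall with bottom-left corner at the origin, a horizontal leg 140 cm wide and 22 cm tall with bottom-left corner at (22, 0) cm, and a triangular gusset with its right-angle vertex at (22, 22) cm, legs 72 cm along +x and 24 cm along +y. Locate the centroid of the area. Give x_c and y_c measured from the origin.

x_c = 45.43 cm, y_c = 56.24 cm

vertical leg: A = 22 × 190 = 4180.00, centroid at (11.00, 95.00).
horizontal leg: A = 140 × 22 = 3080.00, centroid at (92.00, 11.00).
gusset: A = ½·72·24 = 864.00, centroid at (46.00, 30.00).
ΣA = 8124.00 cm²
ΣAx_c = (4180.00)(11.00) + (3080.00)(92.00) + (864.00)(46.00) = 369084.00 cm³
ΣAy_c = (4180.00)(95.00) + (3080.00)(11.00) + (864.00)(30.00) = 456900.00 cm³
x_c = 369084.00 / 8124.00 = 45.43 cm
y_c = 456900.00 / 8124.00 = 56.24 cm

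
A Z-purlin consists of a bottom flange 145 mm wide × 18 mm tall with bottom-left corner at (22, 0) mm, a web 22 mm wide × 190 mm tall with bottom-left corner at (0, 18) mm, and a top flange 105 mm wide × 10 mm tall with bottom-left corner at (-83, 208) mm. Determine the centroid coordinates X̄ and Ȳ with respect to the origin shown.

X̄ = 33.24 mm, Ȳ = 91.77 mm

bottom flange: A = 145 × 18 = 2610.00, centroid at (94.50, 9.00).
web: A = 22 × 190 = 4180.00, centroid at (11.00, 113.00).
top flange: A = 105 × 10 = 1050.00, centroid at (-30.50, 213.00).
ΣA = 7840.00 mm²
ΣAX̄ = (2610.00)(94.50) + (4180.00)(11.00) + (1050.00)(-30.50) = 260600.00 mm³
ΣAȲ = (2610.00)(9.00) + (4180.00)(113.00) + (1050.00)(213.00) = 719480.00 mm³
X̄ = 260600.00 / 7840.00 = 33.24 mm
Ȳ = 719480.00 / 7840.00 = 91.77 mm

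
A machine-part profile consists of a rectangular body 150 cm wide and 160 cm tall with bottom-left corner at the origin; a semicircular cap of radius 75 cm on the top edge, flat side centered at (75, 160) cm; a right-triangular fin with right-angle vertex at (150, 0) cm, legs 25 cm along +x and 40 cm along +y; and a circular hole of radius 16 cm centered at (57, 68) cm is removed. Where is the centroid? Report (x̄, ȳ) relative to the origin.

rectangular body: A = 150 × 160 = 24000.00, centroid at (75.00, 80.00).
semicircular top: A = ½π·75² = 8835.73, centroid at (75.00, 191.83).
triangular fin: A = ½·25·40 = 500.00, centroid at (158.33, 13.33).
hole: A = −π·16² = -804.25, centroid at (57.00, 68.00).
ΣA = 32531.48 cm², ΣAx̄ = 2496004.25 cm³, ΣAȳ = 3566944.52 cm³.
x̄ = 2496004.25/32531.48 = 76.73 cm; ȳ = 3566944.52/32531.48 = 109.65 cm.

x̄ = 76.73 cm, ȳ = 109.65 cm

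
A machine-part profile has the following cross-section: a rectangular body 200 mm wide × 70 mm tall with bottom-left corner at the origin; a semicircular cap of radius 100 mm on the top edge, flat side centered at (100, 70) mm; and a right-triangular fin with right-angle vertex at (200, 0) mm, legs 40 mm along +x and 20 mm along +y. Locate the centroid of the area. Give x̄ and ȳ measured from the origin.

x̄ = 101.51 mm, ȳ = 75.03 mm

Part | A | x̄ᵢ | ȳᵢ | A·x̄ᵢ | A·ȳᵢ
rectangular body | 14000.00 | 100.00 | 35.00 | 1400000.00 | 490000.00
semicircular top | 15707.96 | 100.00 | 112.44 | 1570796.33 | 1766224.10
triangular fin | 400.00 | 213.33 | 6.67 | 85333.33 | 2666.67
Σ | 30107.96 |  |  | 3056129.66 | 2258890.76
x̄ = 3056129.66 / 30107.96 = 101.51 mm
ȳ = 2258890.76 / 30107.96 = 75.03 mm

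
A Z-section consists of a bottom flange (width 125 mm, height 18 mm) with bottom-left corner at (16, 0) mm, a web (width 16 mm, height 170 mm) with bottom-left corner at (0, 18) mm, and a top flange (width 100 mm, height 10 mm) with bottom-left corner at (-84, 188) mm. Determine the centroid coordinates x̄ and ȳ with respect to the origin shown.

bottom flange: A = 125 × 18 = 2250.00, centroid at (78.50, 9.00).
web: A = 16 × 170 = 2720.00, centroid at (8.00, 103.00).
top flange: A = 100 × 10 = 1000.00, centroid at (-34.00, 193.00).
ΣA = 5970.00 mm²
ΣAx̄ = (2250.00)(78.50) + (2720.00)(8.00) + (1000.00)(-34.00) = 164385.00 mm³
ΣAȳ = (2250.00)(9.00) + (2720.00)(103.00) + (1000.00)(193.00) = 493410.00 mm³
x̄ = 164385.00 / 5970.00 = 27.54 mm
ȳ = 493410.00 / 5970.00 = 82.65 mm

x̄ = 27.54 mm, ȳ = 82.65 mm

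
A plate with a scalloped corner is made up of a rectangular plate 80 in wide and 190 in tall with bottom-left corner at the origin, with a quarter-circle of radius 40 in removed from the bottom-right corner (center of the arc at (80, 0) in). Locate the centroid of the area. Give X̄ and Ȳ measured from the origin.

Part | A | x̄ᵢ | ȳᵢ | A·x̄ᵢ | A·ȳᵢ
plate | 15200.00 | 40.00 | 95.00 | 608000.00 | 1444000.00
removed quarter-circle | -1256.64 | 63.02 | 16.98 | -79197.63 | -21333.33
Σ | 13943.36 |  |  | 528802.37 | 1422666.67
X̄ = 528802.37 / 13943.36 = 37.93 in
Ȳ = 1422666.67 / 13943.36 = 102.03 in

X̄ = 37.93 in, Ȳ = 102.03 in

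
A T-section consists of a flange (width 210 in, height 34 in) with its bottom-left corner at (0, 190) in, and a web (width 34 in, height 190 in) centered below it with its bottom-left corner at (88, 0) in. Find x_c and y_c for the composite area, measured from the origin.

x_c = 105.00 in, y_c = 153.80 in

web: A = 34 × 190 = 6460.00, centroid at (105.00, 95.00).
flange: A = 210 × 34 = 7140.00, centroid at (105.00, 207.00).
ΣA = 13600.00 in², ΣAx_c = 1428000.00 in³, ΣAy_c = 2091680.00 in³.
x_c = 1428000.00/13600.00 = 105.00 in; y_c = 2091680.00/13600.00 = 153.80 in.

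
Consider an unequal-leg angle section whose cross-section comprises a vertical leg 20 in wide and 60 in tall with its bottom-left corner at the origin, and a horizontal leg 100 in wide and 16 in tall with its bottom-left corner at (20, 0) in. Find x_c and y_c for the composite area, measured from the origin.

x_c = 44.29 in, y_c = 17.43 in

Part | A | x̄ᵢ | ȳᵢ | A·x̄ᵢ | A·ȳᵢ
vertical leg | 1200.00 | 10.00 | 30.00 | 12000.00 | 36000.00
horizontal leg | 1600.00 | 70.00 | 8.00 | 112000.00 | 12800.00
Σ | 2800.00 |  |  | 124000.00 | 48800.00
x_c = 124000.00 / 2800.00 = 44.29 in
y_c = 48800.00 / 2800.00 = 17.43 in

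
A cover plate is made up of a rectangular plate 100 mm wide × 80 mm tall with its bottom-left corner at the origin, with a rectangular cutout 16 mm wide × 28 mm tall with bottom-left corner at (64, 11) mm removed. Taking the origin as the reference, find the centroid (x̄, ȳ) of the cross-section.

plate: A = 100 × 80 = 8000.00, centroid at (50.00, 40.00).
hole: A = −(16 × 28) = -448.00, centroid at (72.00, 25.00).
ΣA = 7552.00 mm², ΣAx̄ = 367744.00 mm³, ΣAȳ = 308800.00 mm³.
x̄ = 367744.00/7552.00 = 48.69 mm; ȳ = 308800.00/7552.00 = 40.89 mm.

x̄ = 48.69 mm, ȳ = 40.89 mm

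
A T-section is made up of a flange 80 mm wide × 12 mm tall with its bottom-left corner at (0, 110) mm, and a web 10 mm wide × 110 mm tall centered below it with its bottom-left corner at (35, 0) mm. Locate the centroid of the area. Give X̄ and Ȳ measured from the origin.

X̄ = 40.00 mm, Ȳ = 83.43 mm

web: A = 10 × 110 = 1100.00, centroid at (40.00, 55.00).
flange: A = 80 × 12 = 960.00, centroid at (40.00, 116.00).
ΣA = 2060.00 mm², ΣAX̄ = 82400.00 mm³, ΣAȲ = 171860.00 mm³.
X̄ = 82400.00/2060.00 = 40.00 mm; Ȳ = 171860.00/2060.00 = 83.43 mm.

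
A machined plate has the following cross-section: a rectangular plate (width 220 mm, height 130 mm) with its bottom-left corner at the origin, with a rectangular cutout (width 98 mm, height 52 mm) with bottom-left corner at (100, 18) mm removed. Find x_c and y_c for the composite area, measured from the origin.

Part | A | x̄ᵢ | ȳᵢ | A·x̄ᵢ | A·ȳᵢ
plate | 28600.00 | 110.00 | 65.00 | 3146000.00 | 1859000.00
hole | -5096.00 | 149.00 | 44.00 | -759304.00 | -224224.00
Σ | 23504.00 |  |  | 2386696.00 | 1634776.00
x_c = 2386696.00 / 23504.00 = 101.54 mm
y_c = 1634776.00 / 23504.00 = 69.55 mm

x_c = 101.54 mm, y_c = 69.55 mm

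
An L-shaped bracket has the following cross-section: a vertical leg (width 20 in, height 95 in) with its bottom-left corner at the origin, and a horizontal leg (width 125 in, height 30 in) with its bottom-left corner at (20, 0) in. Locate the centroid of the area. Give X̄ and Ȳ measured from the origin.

Part | A | x̄ᵢ | ȳᵢ | A·x̄ᵢ | A·ȳᵢ
vertical leg | 1900.00 | 10.00 | 47.50 | 19000.00 | 90250.00
horizontal leg | 3750.00 | 82.50 | 15.00 | 309375.00 | 56250.00
Σ | 5650.00 |  |  | 328375.00 | 146500.00
X̄ = 328375.00 / 5650.00 = 58.12 in
Ȳ = 146500.00 / 5650.00 = 25.93 in

X̄ = 58.12 in, Ȳ = 25.93 in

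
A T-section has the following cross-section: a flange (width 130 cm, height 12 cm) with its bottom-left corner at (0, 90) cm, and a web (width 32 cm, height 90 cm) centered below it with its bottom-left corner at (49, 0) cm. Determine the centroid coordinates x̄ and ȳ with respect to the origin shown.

Part | A | x̄ᵢ | ȳᵢ | A·x̄ᵢ | A·ȳᵢ
web | 2880.00 | 65.00 | 45.00 | 187200.00 | 129600.00
flange | 1560.00 | 65.00 | 96.00 | 101400.00 | 149760.00
Σ | 4440.00 |  |  | 288600.00 | 279360.00
x̄ = 288600.00 / 4440.00 = 65.00 cm
ȳ = 279360.00 / 4440.00 = 62.92 cm

x̄ = 65.00 cm, ȳ = 62.92 cm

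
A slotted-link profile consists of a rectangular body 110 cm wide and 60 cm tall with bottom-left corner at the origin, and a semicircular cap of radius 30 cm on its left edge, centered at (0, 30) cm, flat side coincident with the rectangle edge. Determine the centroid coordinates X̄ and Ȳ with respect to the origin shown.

X̄ = 43.05 cm, Ȳ = 30.00 cm

rectangular body: A = 110 × 60 = 6600.00, centroid at (55.00, 30.00).
semicircular end: A = ½π·30² = 1413.72, centroid at (-12.73, 30.00).
ΣA = 8013.72 cm²
ΣAX̄ = (6600.00)(55.00) + (1413.72)(-12.73) = 345000.00 cm³
ΣAȲ = (6600.00)(30.00) + (1413.72)(30.00) = 240411.50 cm³
X̄ = 345000.00 / 8013.72 = 43.05 cm
Ȳ = 240411.50 / 8013.72 = 30.00 cm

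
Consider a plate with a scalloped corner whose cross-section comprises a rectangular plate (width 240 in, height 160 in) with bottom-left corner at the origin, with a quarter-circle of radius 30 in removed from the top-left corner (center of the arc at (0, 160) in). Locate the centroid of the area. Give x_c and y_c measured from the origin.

plate: A = 240 × 160 = 38400.00, centroid at (120.00, 80.00).
removed quarter-circle: A = −¼π·30² = -706.86, centroid at (12.73, 147.27).
ΣA = 37693.14 in², ΣAx_c = 4599000.00 in³, ΣAy_c = 2967902.66 in³.
x_c = 4599000.00/37693.14 = 122.01 in; y_c = 2967902.66/37693.14 = 78.74 in.

x_c = 122.01 in, y_c = 78.74 in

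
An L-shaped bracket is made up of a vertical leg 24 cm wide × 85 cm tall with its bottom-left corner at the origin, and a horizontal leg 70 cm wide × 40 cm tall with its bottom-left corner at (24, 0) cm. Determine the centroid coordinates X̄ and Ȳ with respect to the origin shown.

vertical leg: A = 24 × 85 = 2040.00, centroid at (12.00, 42.50).
horizontal leg: A = 70 × 40 = 2800.00, centroid at (59.00, 20.00).
ΣA = 4840.00 cm², ΣAX̄ = 189680.00 cm³, ΣAȲ = 142700.00 cm³.
X̄ = 189680.00/4840.00 = 39.19 cm; Ȳ = 142700.00/4840.00 = 29.48 cm.

X̄ = 39.19 cm, Ȳ = 29.48 cm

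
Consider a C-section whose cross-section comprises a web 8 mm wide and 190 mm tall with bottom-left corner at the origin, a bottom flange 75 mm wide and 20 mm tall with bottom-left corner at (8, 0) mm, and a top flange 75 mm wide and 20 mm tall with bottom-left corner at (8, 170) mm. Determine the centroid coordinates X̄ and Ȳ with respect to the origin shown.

Part | A | x̄ᵢ | ȳᵢ | A·x̄ᵢ | A·ȳᵢ
web | 1520.00 | 4.00 | 95.00 | 6080.00 | 144400.00
bottom flange | 1500.00 | 45.50 | 10.00 | 68250.00 | 15000.00
top flange | 1500.00 | 45.50 | 180.00 | 68250.00 | 270000.00
Σ | 4520.00 |  |  | 142580.00 | 429400.00
X̄ = 142580.00 / 4520.00 = 31.54 mm
Ȳ = 429400.00 / 4520.00 = 95.00 mm

X̄ = 31.54 mm, Ȳ = 95.00 mm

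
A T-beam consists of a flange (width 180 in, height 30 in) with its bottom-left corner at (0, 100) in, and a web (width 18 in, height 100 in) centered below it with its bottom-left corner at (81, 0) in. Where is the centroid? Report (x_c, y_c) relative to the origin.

Part | A | x̄ᵢ | ȳᵢ | A·x̄ᵢ | A·ȳᵢ
web | 1800.00 | 90.00 | 50.00 | 162000.00 | 90000.00
flange | 5400.00 | 90.00 | 115.00 | 486000.00 | 621000.00
Σ | 7200.00 |  |  | 648000.00 | 711000.00
x_c = 648000.00 / 7200.00 = 90.00 in
y_c = 711000.00 / 7200.00 = 98.75 in

x_c = 90.00 in, y_c = 98.75 in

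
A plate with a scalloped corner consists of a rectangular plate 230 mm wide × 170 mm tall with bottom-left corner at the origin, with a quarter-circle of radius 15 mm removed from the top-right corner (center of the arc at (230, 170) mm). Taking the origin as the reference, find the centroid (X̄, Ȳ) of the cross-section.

plate: A = 230 × 170 = 39100.00, centroid at (115.00, 85.00).
removed quarter-circle: A = −¼π·15² = -176.71, centroid at (223.63, 163.63).
ΣA = 38923.29 mm²
ΣAX̄ = (39100.00)(115.00) + (-176.71)(223.63) = 4456980.65 mm³
ΣAȲ = (39100.00)(85.00) + (-176.71)(163.63) = 3294583.52 mm³
X̄ = 4456980.65 / 38923.29 = 114.51 mm
Ȳ = 3294583.52 / 38923.29 = 84.64 mm

X̄ = 114.51 mm, Ȳ = 84.64 mm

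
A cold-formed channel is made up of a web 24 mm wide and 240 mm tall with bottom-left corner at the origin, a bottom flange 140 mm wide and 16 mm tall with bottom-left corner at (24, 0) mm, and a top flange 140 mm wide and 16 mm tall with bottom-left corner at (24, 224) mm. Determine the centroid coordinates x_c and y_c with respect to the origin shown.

x_c = 47.88 mm, y_c = 120.00 mm

web: A = 24 × 240 = 5760.00, centroid at (12.00, 120.00).
bottom flange: A = 140 × 16 = 2240.00, centroid at (94.00, 8.00).
top flange: A = 140 × 16 = 2240.00, centroid at (94.00, 232.00).
ΣA = 10240.00 mm²
ΣAx_c = (5760.00)(12.00) + (2240.00)(94.00) + (2240.00)(94.00) = 490240.00 mm³
ΣAy_c = (5760.00)(120.00) + (2240.00)(8.00) + (2240.00)(232.00) = 1228800.00 mm³
x_c = 490240.00 / 10240.00 = 47.88 mm
y_c = 1228800.00 / 10240.00 = 120.00 mm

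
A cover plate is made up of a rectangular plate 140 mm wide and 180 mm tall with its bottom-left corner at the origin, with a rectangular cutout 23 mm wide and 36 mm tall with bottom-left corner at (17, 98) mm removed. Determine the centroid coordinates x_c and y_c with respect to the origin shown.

x_c = 71.41 mm, y_c = 89.12 mm

plate: A = 140 × 180 = 25200.00, centroid at (70.00, 90.00).
hole: A = −(23 × 36) = -828.00, centroid at (28.50, 116.00).
ΣA = 24372.00 mm²
ΣAx_c = (25200.00)(70.00) + (-828.00)(28.50) = 1740402.00 mm³
ΣAy_c = (25200.00)(90.00) + (-828.00)(116.00) = 2171952.00 mm³
x_c = 1740402.00 / 24372.00 = 71.41 mm
y_c = 2171952.00 / 24372.00 = 89.12 mm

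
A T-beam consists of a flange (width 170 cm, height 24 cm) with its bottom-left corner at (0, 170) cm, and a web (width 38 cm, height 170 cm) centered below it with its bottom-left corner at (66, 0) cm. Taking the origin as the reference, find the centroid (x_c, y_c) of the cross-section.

web: A = 38 × 170 = 6460.00, centroid at (85.00, 85.00).
flange: A = 170 × 24 = 4080.00, centroid at (85.00, 182.00).
ΣA = 10540.00 cm²
ΣAx_c = (6460.00)(85.00) + (4080.00)(85.00) = 895900.00 cm³
ΣAy_c = (6460.00)(85.00) + (4080.00)(182.00) = 1291660.00 cm³
x_c = 895900.00 / 10540.00 = 85.00 cm
y_c = 1291660.00 / 10540.00 = 122.55 cm

x_c = 85.00 cm, y_c = 122.55 cm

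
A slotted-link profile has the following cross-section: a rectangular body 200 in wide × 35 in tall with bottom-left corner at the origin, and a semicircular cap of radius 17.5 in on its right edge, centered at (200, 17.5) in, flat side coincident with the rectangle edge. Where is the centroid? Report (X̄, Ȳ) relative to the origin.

Part | A | x̄ᵢ | ȳᵢ | A·x̄ᵢ | A·ȳᵢ
rectangular body | 7000.00 | 100.00 | 17.50 | 700000.00 | 122500.00
semicircular end | 481.06 | 207.43 | 17.50 | 99784.19 | 8418.49
Σ | 7481.06 |  |  | 799784.19 | 130918.49
X̄ = 799784.19 / 7481.06 = 106.91 in
Ȳ = 130918.49 / 7481.06 = 17.50 in

X̄ = 106.91 in, Ȳ = 17.50 in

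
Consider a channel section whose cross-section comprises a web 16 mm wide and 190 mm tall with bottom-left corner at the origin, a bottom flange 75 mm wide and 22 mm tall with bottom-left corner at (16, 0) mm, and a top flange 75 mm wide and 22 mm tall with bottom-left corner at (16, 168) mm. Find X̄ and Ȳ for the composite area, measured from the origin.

X̄ = 31.68 mm, Ȳ = 95.00 mm

web: A = 16 × 190 = 3040.00, centroid at (8.00, 95.00).
bottom flange: A = 75 × 22 = 1650.00, centroid at (53.50, 11.00).
top flange: A = 75 × 22 = 1650.00, centroid at (53.50, 179.00).
ΣA = 6340.00 mm², ΣAX̄ = 200870.00 mm³, ΣAȲ = 602300.00 mm³.
X̄ = 200870.00/6340.00 = 31.68 mm; Ȳ = 602300.00/6340.00 = 95.00 mm.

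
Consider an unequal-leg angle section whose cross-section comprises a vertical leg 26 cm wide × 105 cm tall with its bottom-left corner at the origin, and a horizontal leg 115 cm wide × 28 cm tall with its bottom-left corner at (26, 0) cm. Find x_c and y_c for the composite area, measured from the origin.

vertical leg: A = 26 × 105 = 2730.00, centroid at (13.00, 52.50).
horizontal leg: A = 115 × 28 = 3220.00, centroid at (83.50, 14.00).
ΣA = 5950.00 cm²
ΣAx_c = (2730.00)(13.00) + (3220.00)(83.50) = 304360.00 cm³
ΣAy_c = (2730.00)(52.50) + (3220.00)(14.00) = 188405.00 cm³
x_c = 304360.00 / 5950.00 = 51.15 cm
y_c = 188405.00 / 5950.00 = 31.66 cm

x_c = 51.15 cm, y_c = 31.66 cm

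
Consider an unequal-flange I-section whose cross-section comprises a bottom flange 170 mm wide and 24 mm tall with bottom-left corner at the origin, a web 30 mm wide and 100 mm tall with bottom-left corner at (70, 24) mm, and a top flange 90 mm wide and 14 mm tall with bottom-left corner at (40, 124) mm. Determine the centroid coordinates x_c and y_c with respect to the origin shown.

Part | A | x̄ᵢ | ȳᵢ | A·x̄ᵢ | A·ȳᵢ
bottom flange | 4080.00 | 85.00 | 12.00 | 346800.00 | 48960.00
web | 3000.00 | 85.00 | 74.00 | 255000.00 | 222000.00
top flange | 1260.00 | 85.00 | 131.00 | 107100.00 | 165060.00
Σ | 8340.00 |  |  | 708900.00 | 436020.00
x_c = 708900.00 / 8340.00 = 85.00 mm
y_c = 436020.00 / 8340.00 = 52.28 mm

x_c = 85.00 mm, y_c = 52.28 mm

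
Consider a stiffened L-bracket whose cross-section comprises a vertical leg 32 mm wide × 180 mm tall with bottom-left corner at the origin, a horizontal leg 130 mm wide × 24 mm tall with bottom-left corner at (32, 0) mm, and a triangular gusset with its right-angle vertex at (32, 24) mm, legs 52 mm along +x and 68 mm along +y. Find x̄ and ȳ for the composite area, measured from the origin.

Part | A | x̄ᵢ | ȳᵢ | A·x̄ᵢ | A·ȳᵢ
vertical leg | 5760.00 | 16.00 | 90.00 | 92160.00 | 518400.00
horizontal leg | 3120.00 | 97.00 | 12.00 | 302640.00 | 37440.00
gusset | 1768.00 | 49.33 | 46.67 | 87221.33 | 82506.67
Σ | 10648.00 |  |  | 482021.33 | 638346.67
x̄ = 482021.33 / 10648.00 = 45.27 mm
ȳ = 638346.67 / 10648.00 = 59.95 mm

x̄ = 45.27 mm, ȳ = 59.95 mm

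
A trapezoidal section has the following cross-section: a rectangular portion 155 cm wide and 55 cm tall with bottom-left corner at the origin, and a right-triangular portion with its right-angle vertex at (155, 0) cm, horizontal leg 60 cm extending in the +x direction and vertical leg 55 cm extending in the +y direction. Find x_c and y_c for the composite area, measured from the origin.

rectangular portion: A = 155 × 55 = 8525.00, centroid at (77.50, 27.50).
triangular portion: A = ½·60·55 = 1650.00, centroid at (175.00, 18.33).
ΣA = 10175.00 cm²
ΣAx_c = (8525.00)(77.50) + (1650.00)(175.00) = 949437.50 cm³
ΣAy_c = (8525.00)(27.50) + (1650.00)(18.33) = 264687.50 cm³
x_c = 949437.50 / 10175.00 = 93.31 cm
y_c = 264687.50 / 10175.00 = 26.01 cm

x_c = 93.31 cm, y_c = 26.01 cm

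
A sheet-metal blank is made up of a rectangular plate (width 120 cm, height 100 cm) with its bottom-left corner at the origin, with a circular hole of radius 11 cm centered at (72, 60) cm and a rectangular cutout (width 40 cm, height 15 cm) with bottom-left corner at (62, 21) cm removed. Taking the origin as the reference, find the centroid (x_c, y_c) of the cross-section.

plate: A = 120 × 100 = 12000.00, centroid at (60.00, 50.00).
hole 1: A = −π·11² = -380.13, centroid at (72.00, 60.00).
hole 2: A = −(40 × 15) = -600.00, centroid at (82.00, 28.50).
ΣA = 11019.87 cm²
ΣAx_c = (12000.00)(60.00) + (-380.13)(72.00) + (-600.00)(82.00) = 643430.44 cm³
ΣAy_c = (12000.00)(50.00) + (-380.13)(60.00) + (-600.00)(28.50) = 560092.04 cm³
x_c = 643430.44 / 11019.87 = 58.39 cm
y_c = 560092.04 / 11019.87 = 50.83 cm

x_c = 58.39 cm, y_c = 50.83 cm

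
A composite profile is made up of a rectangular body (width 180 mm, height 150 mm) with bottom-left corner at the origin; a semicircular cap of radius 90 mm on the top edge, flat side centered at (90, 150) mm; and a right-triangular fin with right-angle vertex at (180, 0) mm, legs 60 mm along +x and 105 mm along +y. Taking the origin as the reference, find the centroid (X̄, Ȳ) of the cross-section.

Part | A | x̄ᵢ | ȳᵢ | A·x̄ᵢ | A·ȳᵢ
rectangular body | 27000.00 | 90.00 | 75.00 | 2430000.00 | 2025000.00
semicircular top | 12723.45 | 90.00 | 188.20 | 1145110.52 | 2394517.54
triangular fin | 3150.00 | 200.00 | 35.00 | 630000.00 | 110250.00
Σ | 42873.45 |  |  | 4205110.52 | 4529767.54
X̄ = 4205110.52 / 42873.45 = 98.08 mm
Ȳ = 4529767.54 / 42873.45 = 105.65 mm

X̄ = 98.08 mm, Ȳ = 105.65 mm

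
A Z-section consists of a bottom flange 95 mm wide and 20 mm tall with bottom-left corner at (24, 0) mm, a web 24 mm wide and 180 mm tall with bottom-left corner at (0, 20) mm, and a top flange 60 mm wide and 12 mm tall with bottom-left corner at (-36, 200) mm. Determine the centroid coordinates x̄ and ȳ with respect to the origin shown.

Part | A | x̄ᵢ | ȳᵢ | A·x̄ᵢ | A·ȳᵢ
bottom flange | 1900.00 | 71.50 | 10.00 | 135850.00 | 19000.00
web | 4320.00 | 12.00 | 110.00 | 51840.00 | 475200.00
top flange | 720.00 | -6.00 | 206.00 | -4320.00 | 148320.00
Σ | 6940.00 |  |  | 183370.00 | 642520.00
x̄ = 183370.00 / 6940.00 = 26.42 mm
ȳ = 642520.00 / 6940.00 = 92.58 mm

x̄ = 26.42 mm, ȳ = 92.58 mm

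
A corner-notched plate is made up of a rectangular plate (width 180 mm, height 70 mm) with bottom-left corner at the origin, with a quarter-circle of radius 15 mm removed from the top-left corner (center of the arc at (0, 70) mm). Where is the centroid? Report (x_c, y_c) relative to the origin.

x_c = 91.19 mm, y_c = 34.59 mm

Part | A | x̄ᵢ | ȳᵢ | A·x̄ᵢ | A·ȳᵢ
plate | 12600.00 | 90.00 | 35.00 | 1134000.00 | 441000.00
removed quarter-circle | -176.71 | 6.37 | 63.63 | -1125.00 | -11245.02
Σ | 12423.29 |  |  | 1132875.00 | 429754.98
x_c = 1132875.00 / 12423.29 = 91.19 mm
y_c = 429754.98 / 12423.29 = 34.59 mm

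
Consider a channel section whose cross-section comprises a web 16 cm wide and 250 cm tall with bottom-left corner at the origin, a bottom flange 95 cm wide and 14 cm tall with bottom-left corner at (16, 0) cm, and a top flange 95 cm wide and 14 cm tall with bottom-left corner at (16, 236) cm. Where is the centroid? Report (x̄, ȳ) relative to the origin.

Part | A | x̄ᵢ | ȳᵢ | A·x̄ᵢ | A·ȳᵢ
web | 4000.00 | 8.00 | 125.00 | 32000.00 | 500000.00
bottom flange | 1330.00 | 63.50 | 7.00 | 84455.00 | 9310.00
top flange | 1330.00 | 63.50 | 243.00 | 84455.00 | 323190.00
Σ | 6660.00 |  |  | 200910.00 | 832500.00
x̄ = 200910.00 / 6660.00 = 30.17 cm
ȳ = 832500.00 / 6660.00 = 125.00 cm

x̄ = 30.17 cm, ȳ = 125.00 cm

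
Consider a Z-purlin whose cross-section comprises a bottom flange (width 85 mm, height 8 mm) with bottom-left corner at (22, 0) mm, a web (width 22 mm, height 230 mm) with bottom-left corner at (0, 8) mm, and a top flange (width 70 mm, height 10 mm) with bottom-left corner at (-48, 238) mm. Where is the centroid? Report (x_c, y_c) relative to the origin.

bottom flange: A = 85 × 8 = 680.00, centroid at (64.50, 4.00).
web: A = 22 × 230 = 5060.00, centroid at (11.00, 123.00).
top flange: A = 70 × 10 = 700.00, centroid at (-13.00, 243.00).
ΣA = 6440.00 mm²
ΣAx_c = (680.00)(64.50) + (5060.00)(11.00) + (700.00)(-13.00) = 90420.00 mm³
ΣAy_c = (680.00)(4.00) + (5060.00)(123.00) + (700.00)(243.00) = 795200.00 mm³
x_c = 90420.00 / 6440.00 = 14.04 mm
y_c = 795200.00 / 6440.00 = 123.48 mm

x_c = 14.04 mm, y_c = 123.48 mm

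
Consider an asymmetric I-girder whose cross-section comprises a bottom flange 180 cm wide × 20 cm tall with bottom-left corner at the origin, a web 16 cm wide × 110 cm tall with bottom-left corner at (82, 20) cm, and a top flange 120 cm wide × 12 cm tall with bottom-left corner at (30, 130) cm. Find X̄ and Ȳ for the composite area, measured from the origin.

X̄ = 90.00 cm, Ȳ = 53.51 cm

Part | A | x̄ᵢ | ȳᵢ | A·x̄ᵢ | A·ȳᵢ
bottom flange | 3600.00 | 90.00 | 10.00 | 324000.00 | 36000.00
web | 1760.00 | 90.00 | 75.00 | 158400.00 | 132000.00
top flange | 1440.00 | 90.00 | 136.00 | 129600.00 | 195840.00
Σ | 6800.00 |  |  | 612000.00 | 363840.00
X̄ = 612000.00 / 6800.00 = 90.00 cm
Ȳ = 363840.00 / 6800.00 = 53.51 cm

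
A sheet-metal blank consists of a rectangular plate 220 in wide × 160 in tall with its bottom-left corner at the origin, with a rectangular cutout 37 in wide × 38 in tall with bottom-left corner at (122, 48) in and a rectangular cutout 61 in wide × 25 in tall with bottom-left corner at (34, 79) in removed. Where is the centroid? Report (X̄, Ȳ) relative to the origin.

X̄ = 110.82 in, Ȳ = 80.02 in

Part | A | x̄ᵢ | ȳᵢ | A·x̄ᵢ | A·ȳᵢ
plate | 35200.00 | 110.00 | 80.00 | 3872000.00 | 2816000.00
hole 1 | -1406.00 | 140.50 | 67.00 | -197543.00 | -94202.00
hole 2 | -1525.00 | 64.50 | 91.50 | -98362.50 | -139537.50
Σ | 32269.00 |  |  | 3576094.50 | 2582260.50
X̄ = 3576094.50 / 32269.00 = 110.82 in
Ȳ = 2582260.50 / 32269.00 = 80.02 in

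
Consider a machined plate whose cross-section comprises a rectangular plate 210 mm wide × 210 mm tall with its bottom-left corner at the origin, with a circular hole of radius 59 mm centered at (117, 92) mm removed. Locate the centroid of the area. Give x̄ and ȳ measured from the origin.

plate: A = 210 × 210 = 44100.00, centroid at (105.00, 105.00).
hole: A = −π·59² = -10935.88, centroid at (117.00, 92.00).
ΣA = 33164.12 mm²
ΣAx̄ = (44100.00)(105.00) + (-10935.88)(117.00) = 3351001.57 mm³
ΣAȳ = (44100.00)(105.00) + (-10935.88)(92.00) = 3624398.67 mm³
x̄ = 3351001.57 / 33164.12 = 101.04 mm
ȳ = 3624398.67 / 33164.12 = 109.29 mm

x̄ = 101.04 mm, ȳ = 109.29 mm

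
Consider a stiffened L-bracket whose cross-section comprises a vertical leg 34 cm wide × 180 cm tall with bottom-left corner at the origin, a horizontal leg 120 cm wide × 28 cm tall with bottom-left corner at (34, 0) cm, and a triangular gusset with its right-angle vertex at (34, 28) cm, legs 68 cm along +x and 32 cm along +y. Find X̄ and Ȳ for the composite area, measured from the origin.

X̄ = 45.57 cm, Ȳ = 60.55 cm

Part | A | x̄ᵢ | ȳᵢ | A·x̄ᵢ | A·ȳᵢ
vertical leg | 6120.00 | 17.00 | 90.00 | 104040.00 | 550800.00
horizontal leg | 3360.00 | 94.00 | 14.00 | 315840.00 | 47040.00
gusset | 1088.00 | 56.67 | 38.67 | 61653.33 | 42069.33
Σ | 10568.00 |  |  | 481533.33 | 639909.33
X̄ = 481533.33 / 10568.00 = 45.57 cm
Ȳ = 639909.33 / 10568.00 = 60.55 cm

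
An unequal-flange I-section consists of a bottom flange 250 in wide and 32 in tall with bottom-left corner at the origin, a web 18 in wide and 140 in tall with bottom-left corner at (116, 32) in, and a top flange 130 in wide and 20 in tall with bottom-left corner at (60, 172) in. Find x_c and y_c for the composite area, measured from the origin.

bottom flange: A = 250 × 32 = 8000.00, centroid at (125.00, 16.00).
web: A = 18 × 140 = 2520.00, centroid at (125.00, 102.00).
top flange: A = 130 × 20 = 2600.00, centroid at (125.00, 182.00).
ΣA = 13120.00 in²
ΣAx_c = (8000.00)(125.00) + (2520.00)(125.00) + (2600.00)(125.00) = 1640000.00 in³
ΣAy_c = (8000.00)(16.00) + (2520.00)(102.00) + (2600.00)(182.00) = 858240.00 in³
x_c = 1640000.00 / 13120.00 = 125.00 in
y_c = 858240.00 / 13120.00 = 65.41 in

x_c = 125.00 in, y_c = 65.41 in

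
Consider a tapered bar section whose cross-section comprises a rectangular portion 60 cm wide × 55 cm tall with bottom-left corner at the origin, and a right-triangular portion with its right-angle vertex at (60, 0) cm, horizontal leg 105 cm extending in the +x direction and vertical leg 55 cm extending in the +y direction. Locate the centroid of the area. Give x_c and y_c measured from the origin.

x_c = 60.33 cm, y_c = 23.22 cm

rectangular portion: A = 60 × 55 = 3300.00, centroid at (30.00, 27.50).
triangular portion: A = ½·105·55 = 2887.50, centroid at (95.00, 18.33).
ΣA = 6187.50 cm², ΣAx_c = 373312.50 cm³, ΣAy_c = 143687.50 cm³.
x_c = 373312.50/6187.50 = 60.33 cm; y_c = 143687.50/6187.50 = 23.22 cm.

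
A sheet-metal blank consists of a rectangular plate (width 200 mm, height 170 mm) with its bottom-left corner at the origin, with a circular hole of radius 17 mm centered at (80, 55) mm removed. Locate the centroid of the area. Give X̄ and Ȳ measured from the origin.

Part | A | x̄ᵢ | ȳᵢ | A·x̄ᵢ | A·ȳᵢ
plate | 34000.00 | 100.00 | 85.00 | 3400000.00 | 2890000.00
hole | -907.92 | 80.00 | 55.00 | -72633.62 | -49935.62
Σ | 33092.08 |  |  | 3327366.38 | 2840064.38
X̄ = 3327366.38 / 33092.08 = 100.55 mm
Ȳ = 2840064.38 / 33092.08 = 85.82 mm

X̄ = 100.55 mm, Ȳ = 85.82 mm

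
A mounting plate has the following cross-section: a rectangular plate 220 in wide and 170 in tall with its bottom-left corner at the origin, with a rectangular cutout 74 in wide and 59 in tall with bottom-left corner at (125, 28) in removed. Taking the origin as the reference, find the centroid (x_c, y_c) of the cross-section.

plate: A = 220 × 170 = 37400.00, centroid at (110.00, 85.00).
hole: A = −(74 × 59) = -4366.00, centroid at (162.00, 57.50).
ΣA = 33034.00 in², ΣAx_c = 3406708.00 in³, ΣAy_c = 2927955.00 in³.
x_c = 3406708.00/33034.00 = 103.13 in; y_c = 2927955.00/33034.00 = 88.63 in.

x_c = 103.13 in, y_c = 88.63 in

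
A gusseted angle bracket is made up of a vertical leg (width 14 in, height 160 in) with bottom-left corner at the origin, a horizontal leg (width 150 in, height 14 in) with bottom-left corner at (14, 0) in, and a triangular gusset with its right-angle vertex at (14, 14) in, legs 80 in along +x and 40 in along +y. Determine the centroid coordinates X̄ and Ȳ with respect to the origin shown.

X̄ = 45.06 in, Ȳ = 40.01 in

Part | A | x̄ᵢ | ȳᵢ | A·x̄ᵢ | A·ȳᵢ
vertical leg | 2240.00 | 7.00 | 80.00 | 15680.00 | 179200.00
horizontal leg | 2100.00 | 89.00 | 7.00 | 186900.00 | 14700.00
gusset | 1600.00 | 40.67 | 27.33 | 65066.67 | 43733.33
Σ | 5940.00 |  |  | 267646.67 | 237633.33
X̄ = 267646.67 / 5940.00 = 45.06 in
Ȳ = 237633.33 / 5940.00 = 40.01 in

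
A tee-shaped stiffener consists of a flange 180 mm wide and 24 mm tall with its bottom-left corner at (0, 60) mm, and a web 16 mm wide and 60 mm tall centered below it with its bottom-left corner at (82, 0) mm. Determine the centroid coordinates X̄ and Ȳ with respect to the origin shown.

X̄ = 90.00 mm, Ȳ = 64.36 mm

Part | A | x̄ᵢ | ȳᵢ | A·x̄ᵢ | A·ȳᵢ
web | 960.00 | 90.00 | 30.00 | 86400.00 | 28800.00
flange | 4320.00 | 90.00 | 72.00 | 388800.00 | 311040.00
Σ | 5280.00 |  |  | 475200.00 | 339840.00
X̄ = 475200.00 / 5280.00 = 90.00 mm
Ȳ = 339840.00 / 5280.00 = 64.36 mm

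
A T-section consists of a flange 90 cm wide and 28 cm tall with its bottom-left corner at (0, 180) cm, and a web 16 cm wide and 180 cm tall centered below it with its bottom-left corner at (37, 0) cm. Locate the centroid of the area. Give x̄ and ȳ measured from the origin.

x̄ = 45.00 cm, ȳ = 138.53 cm

Part | A | x̄ᵢ | ȳᵢ | A·x̄ᵢ | A·ȳᵢ
web | 2880.00 | 45.00 | 90.00 | 129600.00 | 259200.00
flange | 2520.00 | 45.00 | 194.00 | 113400.00 | 488880.00
Σ | 5400.00 |  |  | 243000.00 | 748080.00
x̄ = 243000.00 / 5400.00 = 45.00 cm
ȳ = 748080.00 / 5400.00 = 138.53 cm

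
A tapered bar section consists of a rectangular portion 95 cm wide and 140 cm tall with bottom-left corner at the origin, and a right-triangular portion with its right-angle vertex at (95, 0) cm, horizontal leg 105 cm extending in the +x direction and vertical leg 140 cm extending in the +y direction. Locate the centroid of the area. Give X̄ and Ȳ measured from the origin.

Part | A | x̄ᵢ | ȳᵢ | A·x̄ᵢ | A·ȳᵢ
rectangular portion | 13300.00 | 47.50 | 70.00 | 631750.00 | 931000.00
triangular portion | 7350.00 | 130.00 | 46.67 | 955500.00 | 343000.00
Σ | 20650.00 |  |  | 1587250.00 | 1274000.00
X̄ = 1587250.00 / 20650.00 = 76.86 cm
Ȳ = 1274000.00 / 20650.00 = 61.69 cm

X̄ = 76.86 cm, Ȳ = 61.69 cm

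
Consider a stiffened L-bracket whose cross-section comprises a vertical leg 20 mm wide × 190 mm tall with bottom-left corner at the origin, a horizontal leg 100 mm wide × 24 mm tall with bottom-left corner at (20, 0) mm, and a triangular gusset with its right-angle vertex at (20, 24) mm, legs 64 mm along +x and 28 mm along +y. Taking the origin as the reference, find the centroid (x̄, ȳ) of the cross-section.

x̄ = 34.25 mm, ȳ = 59.14 mm

vertical leg: A = 20 × 190 = 3800.00, centroid at (10.00, 95.00).
horizontal leg: A = 100 × 24 = 2400.00, centroid at (70.00, 12.00).
gusset: A = ½·64·28 = 896.00, centroid at (41.33, 33.33).
ΣA = 7096.00 mm², ΣAx̄ = 243034.67 mm³, ΣAȳ = 419666.67 mm³.
x̄ = 243034.67/7096.00 = 34.25 mm; ȳ = 419666.67/7096.00 = 59.14 mm.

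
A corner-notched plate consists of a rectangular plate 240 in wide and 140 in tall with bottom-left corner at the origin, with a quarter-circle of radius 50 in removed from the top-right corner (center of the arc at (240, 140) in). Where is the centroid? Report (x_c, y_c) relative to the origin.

Part | A | x̄ᵢ | ȳᵢ | A·x̄ᵢ | A·ȳᵢ
plate | 33600.00 | 120.00 | 70.00 | 4032000.00 | 2352000.00
removed quarter-circle | -1963.50 | 218.78 | 118.78 | -429572.23 | -233222.69
Σ | 31636.50 |  |  | 3602427.77 | 2118777.31
x_c = 3602427.77 / 31636.50 = 113.87 in
y_c = 2118777.31 / 31636.50 = 66.97 in

x_c = 113.87 in, y_c = 66.97 in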